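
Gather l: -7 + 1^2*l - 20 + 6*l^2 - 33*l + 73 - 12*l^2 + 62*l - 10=-6*l^2 + 30*l + 36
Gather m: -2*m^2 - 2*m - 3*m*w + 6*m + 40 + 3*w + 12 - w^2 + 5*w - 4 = -2*m^2 + m*(4 - 3*w) - w^2 + 8*w + 48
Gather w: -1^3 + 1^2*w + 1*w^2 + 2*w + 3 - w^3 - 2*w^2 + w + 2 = -w^3 - w^2 + 4*w + 4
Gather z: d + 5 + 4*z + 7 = d + 4*z + 12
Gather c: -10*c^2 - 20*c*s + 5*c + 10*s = -10*c^2 + c*(5 - 20*s) + 10*s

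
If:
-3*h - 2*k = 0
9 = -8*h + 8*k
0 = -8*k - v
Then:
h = -9/20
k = 27/40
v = -27/5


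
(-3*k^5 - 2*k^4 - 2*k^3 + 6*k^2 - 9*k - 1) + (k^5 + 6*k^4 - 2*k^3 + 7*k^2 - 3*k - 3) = -2*k^5 + 4*k^4 - 4*k^3 + 13*k^2 - 12*k - 4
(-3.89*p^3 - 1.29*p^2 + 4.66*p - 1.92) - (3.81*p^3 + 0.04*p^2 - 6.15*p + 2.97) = -7.7*p^3 - 1.33*p^2 + 10.81*p - 4.89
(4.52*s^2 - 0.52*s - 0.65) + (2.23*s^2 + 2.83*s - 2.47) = 6.75*s^2 + 2.31*s - 3.12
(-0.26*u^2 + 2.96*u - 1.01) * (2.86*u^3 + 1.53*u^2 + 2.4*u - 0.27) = -0.7436*u^5 + 8.0678*u^4 + 1.0162*u^3 + 5.6289*u^2 - 3.2232*u + 0.2727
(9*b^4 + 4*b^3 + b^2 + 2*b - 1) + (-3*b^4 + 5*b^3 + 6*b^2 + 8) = 6*b^4 + 9*b^3 + 7*b^2 + 2*b + 7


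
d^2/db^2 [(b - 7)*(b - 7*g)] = 2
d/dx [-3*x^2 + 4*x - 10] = 4 - 6*x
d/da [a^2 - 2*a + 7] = 2*a - 2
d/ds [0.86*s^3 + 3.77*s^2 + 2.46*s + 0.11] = 2.58*s^2 + 7.54*s + 2.46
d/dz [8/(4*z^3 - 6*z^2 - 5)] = 96*z*(1 - z)/(-4*z^3 + 6*z^2 + 5)^2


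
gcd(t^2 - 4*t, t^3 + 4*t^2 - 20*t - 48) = t - 4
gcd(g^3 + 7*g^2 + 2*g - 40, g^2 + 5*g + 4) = g + 4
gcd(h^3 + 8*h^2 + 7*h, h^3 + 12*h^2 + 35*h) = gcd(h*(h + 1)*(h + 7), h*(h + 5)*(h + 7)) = h^2 + 7*h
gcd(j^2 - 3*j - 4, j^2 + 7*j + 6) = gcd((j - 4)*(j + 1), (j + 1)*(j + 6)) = j + 1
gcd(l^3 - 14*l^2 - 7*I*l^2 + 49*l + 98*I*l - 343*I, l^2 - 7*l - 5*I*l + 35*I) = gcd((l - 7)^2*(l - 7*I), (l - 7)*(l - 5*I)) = l - 7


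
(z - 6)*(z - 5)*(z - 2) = z^3 - 13*z^2 + 52*z - 60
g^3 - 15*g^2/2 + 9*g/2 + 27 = (g - 6)*(g - 3)*(g + 3/2)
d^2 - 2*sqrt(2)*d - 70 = (d - 7*sqrt(2))*(d + 5*sqrt(2))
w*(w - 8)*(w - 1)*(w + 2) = w^4 - 7*w^3 - 10*w^2 + 16*w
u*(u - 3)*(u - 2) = u^3 - 5*u^2 + 6*u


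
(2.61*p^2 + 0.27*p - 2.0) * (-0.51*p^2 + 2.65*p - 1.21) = -1.3311*p^4 + 6.7788*p^3 - 1.4226*p^2 - 5.6267*p + 2.42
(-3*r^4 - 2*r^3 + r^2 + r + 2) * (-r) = 3*r^5 + 2*r^4 - r^3 - r^2 - 2*r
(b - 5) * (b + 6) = b^2 + b - 30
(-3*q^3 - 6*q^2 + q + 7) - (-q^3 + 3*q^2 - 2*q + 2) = -2*q^3 - 9*q^2 + 3*q + 5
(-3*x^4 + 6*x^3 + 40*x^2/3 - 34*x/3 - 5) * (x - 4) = -3*x^5 + 18*x^4 - 32*x^3/3 - 194*x^2/3 + 121*x/3 + 20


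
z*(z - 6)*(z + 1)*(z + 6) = z^4 + z^3 - 36*z^2 - 36*z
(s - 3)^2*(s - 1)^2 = s^4 - 8*s^3 + 22*s^2 - 24*s + 9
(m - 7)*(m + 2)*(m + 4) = m^3 - m^2 - 34*m - 56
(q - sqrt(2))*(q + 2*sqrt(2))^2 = q^3 + 3*sqrt(2)*q^2 - 8*sqrt(2)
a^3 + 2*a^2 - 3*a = a*(a - 1)*(a + 3)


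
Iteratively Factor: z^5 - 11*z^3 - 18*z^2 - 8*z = (z + 2)*(z^4 - 2*z^3 - 7*z^2 - 4*z) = (z + 1)*(z + 2)*(z^3 - 3*z^2 - 4*z) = (z + 1)^2*(z + 2)*(z^2 - 4*z) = (z - 4)*(z + 1)^2*(z + 2)*(z)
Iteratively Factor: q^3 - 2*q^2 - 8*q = (q)*(q^2 - 2*q - 8) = q*(q - 4)*(q + 2)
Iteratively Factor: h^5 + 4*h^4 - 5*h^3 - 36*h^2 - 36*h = (h + 2)*(h^4 + 2*h^3 - 9*h^2 - 18*h) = h*(h + 2)*(h^3 + 2*h^2 - 9*h - 18) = h*(h + 2)*(h + 3)*(h^2 - h - 6) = h*(h - 3)*(h + 2)*(h + 3)*(h + 2)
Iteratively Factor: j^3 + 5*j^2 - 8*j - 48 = (j + 4)*(j^2 + j - 12) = (j + 4)^2*(j - 3)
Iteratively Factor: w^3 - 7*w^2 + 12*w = (w - 3)*(w^2 - 4*w) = w*(w - 3)*(w - 4)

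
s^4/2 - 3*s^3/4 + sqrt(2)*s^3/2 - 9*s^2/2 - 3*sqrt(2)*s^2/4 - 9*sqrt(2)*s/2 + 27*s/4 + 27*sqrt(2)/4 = (s/2 + sqrt(2)/2)*(s - 3)*(s - 3/2)*(s + 3)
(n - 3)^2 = n^2 - 6*n + 9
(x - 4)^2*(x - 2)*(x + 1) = x^4 - 9*x^3 + 22*x^2 - 32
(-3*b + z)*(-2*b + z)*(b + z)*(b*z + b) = 6*b^4*z + 6*b^4 + b^3*z^2 + b^3*z - 4*b^2*z^3 - 4*b^2*z^2 + b*z^4 + b*z^3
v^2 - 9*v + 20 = (v - 5)*(v - 4)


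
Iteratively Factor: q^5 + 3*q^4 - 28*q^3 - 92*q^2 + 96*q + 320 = (q - 5)*(q^4 + 8*q^3 + 12*q^2 - 32*q - 64) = (q - 5)*(q - 2)*(q^3 + 10*q^2 + 32*q + 32) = (q - 5)*(q - 2)*(q + 4)*(q^2 + 6*q + 8) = (q - 5)*(q - 2)*(q + 2)*(q + 4)*(q + 4)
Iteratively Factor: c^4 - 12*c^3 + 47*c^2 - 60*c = (c)*(c^3 - 12*c^2 + 47*c - 60) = c*(c - 3)*(c^2 - 9*c + 20) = c*(c - 5)*(c - 3)*(c - 4)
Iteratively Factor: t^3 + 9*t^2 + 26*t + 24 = (t + 2)*(t^2 + 7*t + 12) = (t + 2)*(t + 3)*(t + 4)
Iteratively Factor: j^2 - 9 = (j + 3)*(j - 3)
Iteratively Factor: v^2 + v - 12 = (v + 4)*(v - 3)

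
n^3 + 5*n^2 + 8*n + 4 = (n + 1)*(n + 2)^2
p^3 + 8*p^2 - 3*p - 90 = (p - 3)*(p + 5)*(p + 6)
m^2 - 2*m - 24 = (m - 6)*(m + 4)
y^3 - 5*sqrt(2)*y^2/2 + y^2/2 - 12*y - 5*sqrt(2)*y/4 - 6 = (y + 1/2)*(y - 4*sqrt(2))*(y + 3*sqrt(2)/2)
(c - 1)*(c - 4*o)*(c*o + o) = c^3*o - 4*c^2*o^2 - c*o + 4*o^2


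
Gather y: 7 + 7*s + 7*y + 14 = 7*s + 7*y + 21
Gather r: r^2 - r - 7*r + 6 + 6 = r^2 - 8*r + 12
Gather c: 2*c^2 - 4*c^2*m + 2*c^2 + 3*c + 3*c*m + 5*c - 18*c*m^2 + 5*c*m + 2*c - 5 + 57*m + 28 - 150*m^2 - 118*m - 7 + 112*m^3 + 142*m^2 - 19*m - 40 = c^2*(4 - 4*m) + c*(-18*m^2 + 8*m + 10) + 112*m^3 - 8*m^2 - 80*m - 24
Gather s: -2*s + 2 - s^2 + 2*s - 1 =1 - s^2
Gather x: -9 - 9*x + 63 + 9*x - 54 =0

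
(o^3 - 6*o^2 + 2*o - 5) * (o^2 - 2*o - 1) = o^5 - 8*o^4 + 13*o^3 - 3*o^2 + 8*o + 5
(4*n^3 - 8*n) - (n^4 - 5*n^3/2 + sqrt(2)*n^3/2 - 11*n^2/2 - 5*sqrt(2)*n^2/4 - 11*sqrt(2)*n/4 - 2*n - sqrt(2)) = -n^4 - sqrt(2)*n^3/2 + 13*n^3/2 + 5*sqrt(2)*n^2/4 + 11*n^2/2 - 6*n + 11*sqrt(2)*n/4 + sqrt(2)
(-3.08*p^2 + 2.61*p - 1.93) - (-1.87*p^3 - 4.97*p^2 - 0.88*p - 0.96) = 1.87*p^3 + 1.89*p^2 + 3.49*p - 0.97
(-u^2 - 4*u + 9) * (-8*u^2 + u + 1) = 8*u^4 + 31*u^3 - 77*u^2 + 5*u + 9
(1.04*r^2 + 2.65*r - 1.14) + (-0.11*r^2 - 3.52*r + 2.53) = 0.93*r^2 - 0.87*r + 1.39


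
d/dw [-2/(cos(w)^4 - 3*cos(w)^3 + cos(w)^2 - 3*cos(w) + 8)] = 2*(-4*cos(w)^3 + 9*cos(w)^2 - 2*cos(w) + 3)*sin(w)/(cos(w)^4 - 3*cos(w)^3 + cos(w)^2 - 3*cos(w) + 8)^2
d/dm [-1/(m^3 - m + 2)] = (3*m^2 - 1)/(m^3 - m + 2)^2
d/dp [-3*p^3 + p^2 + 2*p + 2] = -9*p^2 + 2*p + 2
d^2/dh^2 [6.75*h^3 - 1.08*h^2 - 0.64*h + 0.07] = 40.5*h - 2.16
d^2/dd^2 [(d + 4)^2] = 2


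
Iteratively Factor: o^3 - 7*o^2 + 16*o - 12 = (o - 2)*(o^2 - 5*o + 6) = (o - 3)*(o - 2)*(o - 2)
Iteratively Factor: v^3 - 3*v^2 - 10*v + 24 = (v + 3)*(v^2 - 6*v + 8) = (v - 2)*(v + 3)*(v - 4)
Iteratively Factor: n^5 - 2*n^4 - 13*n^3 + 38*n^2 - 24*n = (n + 4)*(n^4 - 6*n^3 + 11*n^2 - 6*n) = (n - 2)*(n + 4)*(n^3 - 4*n^2 + 3*n) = (n - 3)*(n - 2)*(n + 4)*(n^2 - n) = (n - 3)*(n - 2)*(n - 1)*(n + 4)*(n)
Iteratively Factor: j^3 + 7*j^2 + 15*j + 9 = (j + 3)*(j^2 + 4*j + 3) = (j + 3)^2*(j + 1)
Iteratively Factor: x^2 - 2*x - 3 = (x - 3)*(x + 1)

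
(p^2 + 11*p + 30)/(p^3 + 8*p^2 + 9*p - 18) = (p + 5)/(p^2 + 2*p - 3)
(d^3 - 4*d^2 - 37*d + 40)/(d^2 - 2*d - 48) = (d^2 + 4*d - 5)/(d + 6)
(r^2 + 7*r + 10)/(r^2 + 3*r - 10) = (r + 2)/(r - 2)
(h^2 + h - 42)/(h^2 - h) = (h^2 + h - 42)/(h*(h - 1))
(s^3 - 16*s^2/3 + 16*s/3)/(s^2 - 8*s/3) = (3*s^2 - 16*s + 16)/(3*s - 8)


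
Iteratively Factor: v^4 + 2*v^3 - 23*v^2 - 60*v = (v + 4)*(v^3 - 2*v^2 - 15*v) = v*(v + 4)*(v^2 - 2*v - 15) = v*(v - 5)*(v + 4)*(v + 3)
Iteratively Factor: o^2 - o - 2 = (o - 2)*(o + 1)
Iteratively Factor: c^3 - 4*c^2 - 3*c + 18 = (c - 3)*(c^2 - c - 6) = (c - 3)*(c + 2)*(c - 3)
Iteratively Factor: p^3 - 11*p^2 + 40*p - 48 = (p - 4)*(p^2 - 7*p + 12) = (p - 4)*(p - 3)*(p - 4)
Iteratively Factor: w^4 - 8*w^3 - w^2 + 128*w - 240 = (w + 4)*(w^3 - 12*w^2 + 47*w - 60) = (w - 4)*(w + 4)*(w^2 - 8*w + 15) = (w - 4)*(w - 3)*(w + 4)*(w - 5)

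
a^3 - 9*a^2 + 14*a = a*(a - 7)*(a - 2)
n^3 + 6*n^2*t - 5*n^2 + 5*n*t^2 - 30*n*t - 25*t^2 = (n - 5)*(n + t)*(n + 5*t)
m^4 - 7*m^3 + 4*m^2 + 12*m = m*(m - 6)*(m - 2)*(m + 1)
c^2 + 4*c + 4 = (c + 2)^2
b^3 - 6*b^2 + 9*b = b*(b - 3)^2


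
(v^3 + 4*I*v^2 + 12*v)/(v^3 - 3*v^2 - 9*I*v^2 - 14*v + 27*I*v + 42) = v*(v + 6*I)/(v^2 - v*(3 + 7*I) + 21*I)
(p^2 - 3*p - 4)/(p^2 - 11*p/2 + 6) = 2*(p + 1)/(2*p - 3)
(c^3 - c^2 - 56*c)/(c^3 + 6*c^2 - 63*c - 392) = c/(c + 7)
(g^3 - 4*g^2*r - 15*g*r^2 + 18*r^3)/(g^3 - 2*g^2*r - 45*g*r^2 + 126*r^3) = (-g^2 - 2*g*r + 3*r^2)/(-g^2 - 4*g*r + 21*r^2)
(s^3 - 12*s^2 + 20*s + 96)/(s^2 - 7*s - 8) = (s^2 - 4*s - 12)/(s + 1)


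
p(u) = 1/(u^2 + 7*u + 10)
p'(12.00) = 0.00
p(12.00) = 0.00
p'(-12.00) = 0.00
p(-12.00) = 0.01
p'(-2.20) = -8.29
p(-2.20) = -1.79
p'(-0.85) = -0.23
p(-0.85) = 0.21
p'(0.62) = -0.04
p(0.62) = 0.07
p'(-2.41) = -1.93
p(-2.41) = -0.94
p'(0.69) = -0.04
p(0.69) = 0.07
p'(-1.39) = -0.87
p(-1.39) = 0.45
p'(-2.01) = -3333.30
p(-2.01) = -33.44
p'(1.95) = -0.01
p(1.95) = 0.04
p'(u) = (-2*u - 7)/(u^2 + 7*u + 10)^2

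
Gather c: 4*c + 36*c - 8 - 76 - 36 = 40*c - 120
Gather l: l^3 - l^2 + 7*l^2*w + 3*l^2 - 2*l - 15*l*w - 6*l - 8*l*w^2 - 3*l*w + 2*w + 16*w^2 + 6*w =l^3 + l^2*(7*w + 2) + l*(-8*w^2 - 18*w - 8) + 16*w^2 + 8*w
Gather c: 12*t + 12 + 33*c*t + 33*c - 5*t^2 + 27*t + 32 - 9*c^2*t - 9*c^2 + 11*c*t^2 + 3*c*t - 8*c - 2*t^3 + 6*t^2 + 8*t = c^2*(-9*t - 9) + c*(11*t^2 + 36*t + 25) - 2*t^3 + t^2 + 47*t + 44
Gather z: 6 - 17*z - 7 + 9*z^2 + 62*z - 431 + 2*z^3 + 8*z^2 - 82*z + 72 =2*z^3 + 17*z^2 - 37*z - 360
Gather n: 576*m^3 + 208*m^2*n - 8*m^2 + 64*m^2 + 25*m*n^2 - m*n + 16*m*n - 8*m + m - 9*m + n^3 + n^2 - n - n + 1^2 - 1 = 576*m^3 + 56*m^2 - 16*m + n^3 + n^2*(25*m + 1) + n*(208*m^2 + 15*m - 2)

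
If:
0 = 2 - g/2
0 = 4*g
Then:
No Solution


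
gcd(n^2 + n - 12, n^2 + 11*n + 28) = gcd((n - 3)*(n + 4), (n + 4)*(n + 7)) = n + 4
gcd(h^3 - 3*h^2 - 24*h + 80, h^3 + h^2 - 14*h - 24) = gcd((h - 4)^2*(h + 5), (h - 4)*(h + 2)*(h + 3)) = h - 4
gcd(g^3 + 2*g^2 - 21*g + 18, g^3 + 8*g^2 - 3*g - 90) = g^2 + 3*g - 18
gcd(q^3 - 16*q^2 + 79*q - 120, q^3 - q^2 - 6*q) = q - 3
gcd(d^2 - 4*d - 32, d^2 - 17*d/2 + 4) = d - 8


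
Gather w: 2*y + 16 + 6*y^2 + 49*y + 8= 6*y^2 + 51*y + 24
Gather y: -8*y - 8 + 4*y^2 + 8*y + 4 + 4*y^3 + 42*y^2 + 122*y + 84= 4*y^3 + 46*y^2 + 122*y + 80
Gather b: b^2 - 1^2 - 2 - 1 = b^2 - 4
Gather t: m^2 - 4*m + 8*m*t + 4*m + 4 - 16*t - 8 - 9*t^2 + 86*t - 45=m^2 - 9*t^2 + t*(8*m + 70) - 49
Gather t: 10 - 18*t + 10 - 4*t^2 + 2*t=-4*t^2 - 16*t + 20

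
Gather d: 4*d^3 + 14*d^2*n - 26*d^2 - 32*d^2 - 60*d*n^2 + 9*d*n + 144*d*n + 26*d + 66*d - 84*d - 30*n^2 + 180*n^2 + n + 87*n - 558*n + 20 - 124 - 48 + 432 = 4*d^3 + d^2*(14*n - 58) + d*(-60*n^2 + 153*n + 8) + 150*n^2 - 470*n + 280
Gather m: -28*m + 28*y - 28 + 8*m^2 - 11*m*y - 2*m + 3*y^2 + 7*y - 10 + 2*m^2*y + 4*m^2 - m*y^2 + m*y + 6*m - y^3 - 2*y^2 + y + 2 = m^2*(2*y + 12) + m*(-y^2 - 10*y - 24) - y^3 + y^2 + 36*y - 36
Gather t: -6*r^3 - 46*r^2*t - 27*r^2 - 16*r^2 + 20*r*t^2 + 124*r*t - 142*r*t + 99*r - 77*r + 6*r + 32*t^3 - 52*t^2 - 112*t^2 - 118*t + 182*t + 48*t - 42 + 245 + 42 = -6*r^3 - 43*r^2 + 28*r + 32*t^3 + t^2*(20*r - 164) + t*(-46*r^2 - 18*r + 112) + 245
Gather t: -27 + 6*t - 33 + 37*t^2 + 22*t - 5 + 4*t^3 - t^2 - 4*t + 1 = 4*t^3 + 36*t^2 + 24*t - 64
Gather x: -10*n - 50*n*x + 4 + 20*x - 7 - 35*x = -10*n + x*(-50*n - 15) - 3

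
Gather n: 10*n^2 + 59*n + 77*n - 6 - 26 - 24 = 10*n^2 + 136*n - 56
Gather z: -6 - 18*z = -18*z - 6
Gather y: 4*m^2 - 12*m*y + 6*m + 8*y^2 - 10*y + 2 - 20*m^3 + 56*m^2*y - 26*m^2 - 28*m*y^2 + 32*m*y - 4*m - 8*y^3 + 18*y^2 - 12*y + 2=-20*m^3 - 22*m^2 + 2*m - 8*y^3 + y^2*(26 - 28*m) + y*(56*m^2 + 20*m - 22) + 4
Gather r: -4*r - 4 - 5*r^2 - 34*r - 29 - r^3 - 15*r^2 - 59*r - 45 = -r^3 - 20*r^2 - 97*r - 78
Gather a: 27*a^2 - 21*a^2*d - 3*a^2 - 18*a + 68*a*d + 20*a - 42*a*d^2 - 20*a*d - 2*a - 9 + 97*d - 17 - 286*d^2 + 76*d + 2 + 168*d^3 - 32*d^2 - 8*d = a^2*(24 - 21*d) + a*(-42*d^2 + 48*d) + 168*d^3 - 318*d^2 + 165*d - 24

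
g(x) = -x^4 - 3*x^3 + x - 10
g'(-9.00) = 2188.00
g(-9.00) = -4393.00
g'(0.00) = 1.00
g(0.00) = -10.00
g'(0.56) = -2.52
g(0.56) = -10.07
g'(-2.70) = 14.12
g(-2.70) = -6.80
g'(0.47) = -1.40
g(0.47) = -9.89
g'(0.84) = -7.72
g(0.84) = -11.44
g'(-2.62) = 11.16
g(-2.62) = -5.79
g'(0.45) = -1.19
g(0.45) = -9.86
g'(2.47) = -114.18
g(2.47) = -89.96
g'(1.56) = -36.09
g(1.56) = -25.75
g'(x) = -4*x^3 - 9*x^2 + 1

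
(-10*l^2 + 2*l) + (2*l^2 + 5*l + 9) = -8*l^2 + 7*l + 9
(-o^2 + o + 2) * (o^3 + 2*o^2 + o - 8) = -o^5 - o^4 + 3*o^3 + 13*o^2 - 6*o - 16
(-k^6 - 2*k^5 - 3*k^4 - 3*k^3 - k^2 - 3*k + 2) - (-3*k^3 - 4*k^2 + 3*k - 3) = -k^6 - 2*k^5 - 3*k^4 + 3*k^2 - 6*k + 5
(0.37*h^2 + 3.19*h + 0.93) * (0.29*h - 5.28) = 0.1073*h^3 - 1.0285*h^2 - 16.5735*h - 4.9104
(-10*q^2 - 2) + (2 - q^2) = -11*q^2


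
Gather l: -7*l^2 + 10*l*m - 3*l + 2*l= -7*l^2 + l*(10*m - 1)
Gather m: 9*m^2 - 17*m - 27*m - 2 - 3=9*m^2 - 44*m - 5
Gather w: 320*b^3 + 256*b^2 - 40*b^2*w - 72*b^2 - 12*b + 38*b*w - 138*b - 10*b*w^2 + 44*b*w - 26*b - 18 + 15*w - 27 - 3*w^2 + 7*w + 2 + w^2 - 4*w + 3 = 320*b^3 + 184*b^2 - 176*b + w^2*(-10*b - 2) + w*(-40*b^2 + 82*b + 18) - 40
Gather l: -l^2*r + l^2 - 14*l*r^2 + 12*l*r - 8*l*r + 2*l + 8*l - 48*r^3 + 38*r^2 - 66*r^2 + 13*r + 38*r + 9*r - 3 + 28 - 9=l^2*(1 - r) + l*(-14*r^2 + 4*r + 10) - 48*r^3 - 28*r^2 + 60*r + 16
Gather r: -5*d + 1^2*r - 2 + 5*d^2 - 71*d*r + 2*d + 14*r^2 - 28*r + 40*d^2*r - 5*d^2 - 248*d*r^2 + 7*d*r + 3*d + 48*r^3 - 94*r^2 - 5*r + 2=48*r^3 + r^2*(-248*d - 80) + r*(40*d^2 - 64*d - 32)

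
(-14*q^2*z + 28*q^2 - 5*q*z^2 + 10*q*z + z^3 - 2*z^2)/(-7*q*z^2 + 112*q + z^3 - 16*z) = (2*q*z - 4*q + z^2 - 2*z)/(z^2 - 16)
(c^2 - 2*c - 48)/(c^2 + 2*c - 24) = (c - 8)/(c - 4)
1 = 1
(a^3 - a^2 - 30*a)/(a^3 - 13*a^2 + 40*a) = (a^2 - a - 30)/(a^2 - 13*a + 40)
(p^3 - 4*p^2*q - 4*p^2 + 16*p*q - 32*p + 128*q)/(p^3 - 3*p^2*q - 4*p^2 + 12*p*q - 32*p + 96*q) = (p - 4*q)/(p - 3*q)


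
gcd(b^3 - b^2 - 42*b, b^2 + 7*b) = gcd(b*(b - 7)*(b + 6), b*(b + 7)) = b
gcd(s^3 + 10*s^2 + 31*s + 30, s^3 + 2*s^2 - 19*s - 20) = s + 5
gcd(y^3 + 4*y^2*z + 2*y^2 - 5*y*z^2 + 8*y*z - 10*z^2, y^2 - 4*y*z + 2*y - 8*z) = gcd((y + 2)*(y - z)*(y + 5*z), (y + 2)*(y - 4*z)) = y + 2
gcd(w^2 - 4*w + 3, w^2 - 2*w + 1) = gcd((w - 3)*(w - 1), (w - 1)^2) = w - 1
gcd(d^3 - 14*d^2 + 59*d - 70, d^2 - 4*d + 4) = d - 2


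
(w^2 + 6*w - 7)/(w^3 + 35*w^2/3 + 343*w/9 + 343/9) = 9*(w - 1)/(9*w^2 + 42*w + 49)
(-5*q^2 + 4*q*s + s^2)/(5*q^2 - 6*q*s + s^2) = (-5*q - s)/(5*q - s)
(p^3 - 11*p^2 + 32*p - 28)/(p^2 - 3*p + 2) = (p^2 - 9*p + 14)/(p - 1)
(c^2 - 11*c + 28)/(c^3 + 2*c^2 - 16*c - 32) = (c - 7)/(c^2 + 6*c + 8)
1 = 1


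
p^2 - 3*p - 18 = (p - 6)*(p + 3)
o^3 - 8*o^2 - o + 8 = (o - 8)*(o - 1)*(o + 1)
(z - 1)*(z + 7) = z^2 + 6*z - 7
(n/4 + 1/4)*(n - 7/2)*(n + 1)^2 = n^4/4 - n^3/8 - 15*n^2/8 - 19*n/8 - 7/8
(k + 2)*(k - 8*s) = k^2 - 8*k*s + 2*k - 16*s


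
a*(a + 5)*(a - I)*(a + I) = a^4 + 5*a^3 + a^2 + 5*a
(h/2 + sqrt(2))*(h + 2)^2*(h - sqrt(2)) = h^4/2 + sqrt(2)*h^3/2 + 2*h^3 + 2*sqrt(2)*h^2 - 8*h + 2*sqrt(2)*h - 8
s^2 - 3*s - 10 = (s - 5)*(s + 2)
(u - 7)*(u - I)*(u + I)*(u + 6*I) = u^4 - 7*u^3 + 6*I*u^3 + u^2 - 42*I*u^2 - 7*u + 6*I*u - 42*I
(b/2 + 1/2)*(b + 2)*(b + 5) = b^3/2 + 4*b^2 + 17*b/2 + 5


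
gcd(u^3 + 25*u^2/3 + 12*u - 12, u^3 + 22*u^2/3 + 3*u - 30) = u^2 + 9*u + 18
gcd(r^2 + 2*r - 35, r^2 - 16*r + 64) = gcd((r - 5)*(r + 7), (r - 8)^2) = 1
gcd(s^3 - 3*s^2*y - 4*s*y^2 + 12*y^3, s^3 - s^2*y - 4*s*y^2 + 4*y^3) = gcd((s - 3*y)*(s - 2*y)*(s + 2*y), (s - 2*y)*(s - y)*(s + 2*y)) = -s^2 + 4*y^2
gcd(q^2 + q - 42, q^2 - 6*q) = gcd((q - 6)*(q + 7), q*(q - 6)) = q - 6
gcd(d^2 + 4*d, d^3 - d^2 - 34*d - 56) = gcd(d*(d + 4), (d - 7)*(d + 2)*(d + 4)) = d + 4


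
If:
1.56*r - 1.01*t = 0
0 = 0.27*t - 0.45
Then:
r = 1.08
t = 1.67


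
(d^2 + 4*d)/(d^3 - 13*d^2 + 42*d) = (d + 4)/(d^2 - 13*d + 42)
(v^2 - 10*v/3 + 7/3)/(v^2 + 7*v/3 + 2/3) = (3*v^2 - 10*v + 7)/(3*v^2 + 7*v + 2)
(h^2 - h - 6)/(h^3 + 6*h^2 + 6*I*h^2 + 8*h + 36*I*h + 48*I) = (h - 3)/(h^2 + h*(4 + 6*I) + 24*I)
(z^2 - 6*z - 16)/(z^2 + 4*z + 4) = (z - 8)/(z + 2)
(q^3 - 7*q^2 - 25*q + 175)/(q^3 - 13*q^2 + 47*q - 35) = (q + 5)/(q - 1)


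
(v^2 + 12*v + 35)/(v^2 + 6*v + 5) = (v + 7)/(v + 1)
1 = 1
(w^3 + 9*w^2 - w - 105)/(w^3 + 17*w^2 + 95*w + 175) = (w - 3)/(w + 5)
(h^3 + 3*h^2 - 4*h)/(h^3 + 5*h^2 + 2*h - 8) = h/(h + 2)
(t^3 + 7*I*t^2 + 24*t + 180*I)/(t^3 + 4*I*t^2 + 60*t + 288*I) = (t - 5*I)/(t - 8*I)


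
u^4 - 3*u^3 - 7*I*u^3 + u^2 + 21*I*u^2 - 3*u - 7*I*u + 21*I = (u - 3)*(u - 7*I)*(u - I)*(u + I)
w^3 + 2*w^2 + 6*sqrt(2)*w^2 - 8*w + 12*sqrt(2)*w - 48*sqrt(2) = (w - 2)*(w + 4)*(w + 6*sqrt(2))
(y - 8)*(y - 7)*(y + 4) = y^3 - 11*y^2 - 4*y + 224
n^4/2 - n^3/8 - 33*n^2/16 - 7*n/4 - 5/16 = (n/2 + 1/2)*(n - 5/2)*(n + 1/4)*(n + 1)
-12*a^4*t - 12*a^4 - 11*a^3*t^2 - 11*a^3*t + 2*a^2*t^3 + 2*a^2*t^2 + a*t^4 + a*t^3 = (-3*a + t)*(a + t)*(4*a + t)*(a*t + a)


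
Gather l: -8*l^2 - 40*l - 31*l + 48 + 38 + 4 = -8*l^2 - 71*l + 90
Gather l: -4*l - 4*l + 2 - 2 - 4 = -8*l - 4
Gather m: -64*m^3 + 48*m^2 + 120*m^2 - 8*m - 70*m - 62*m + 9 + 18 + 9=-64*m^3 + 168*m^2 - 140*m + 36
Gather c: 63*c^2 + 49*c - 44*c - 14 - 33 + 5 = 63*c^2 + 5*c - 42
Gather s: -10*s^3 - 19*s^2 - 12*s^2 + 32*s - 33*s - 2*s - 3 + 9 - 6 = -10*s^3 - 31*s^2 - 3*s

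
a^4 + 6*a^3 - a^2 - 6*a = a*(a - 1)*(a + 1)*(a + 6)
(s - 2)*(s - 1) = s^2 - 3*s + 2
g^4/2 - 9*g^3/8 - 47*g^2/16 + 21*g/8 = g*(g/2 + 1)*(g - 7/2)*(g - 3/4)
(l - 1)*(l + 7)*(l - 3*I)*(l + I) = l^4 + 6*l^3 - 2*I*l^3 - 4*l^2 - 12*I*l^2 + 18*l + 14*I*l - 21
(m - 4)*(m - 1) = m^2 - 5*m + 4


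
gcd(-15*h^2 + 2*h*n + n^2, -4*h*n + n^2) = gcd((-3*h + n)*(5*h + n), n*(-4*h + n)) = 1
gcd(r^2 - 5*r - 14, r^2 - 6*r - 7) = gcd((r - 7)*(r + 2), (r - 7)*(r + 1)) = r - 7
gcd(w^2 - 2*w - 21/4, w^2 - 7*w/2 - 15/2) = w + 3/2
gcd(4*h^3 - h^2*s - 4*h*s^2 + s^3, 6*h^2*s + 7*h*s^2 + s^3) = h + s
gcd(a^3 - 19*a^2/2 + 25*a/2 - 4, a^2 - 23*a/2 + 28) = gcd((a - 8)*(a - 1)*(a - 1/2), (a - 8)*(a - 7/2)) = a - 8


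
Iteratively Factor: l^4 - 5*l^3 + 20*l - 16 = (l - 2)*(l^3 - 3*l^2 - 6*l + 8) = (l - 2)*(l - 1)*(l^2 - 2*l - 8) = (l - 4)*(l - 2)*(l - 1)*(l + 2)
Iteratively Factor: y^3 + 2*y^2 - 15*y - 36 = (y - 4)*(y^2 + 6*y + 9) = (y - 4)*(y + 3)*(y + 3)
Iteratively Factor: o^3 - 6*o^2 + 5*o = (o)*(o^2 - 6*o + 5) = o*(o - 5)*(o - 1)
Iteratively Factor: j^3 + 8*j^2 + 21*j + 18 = (j + 2)*(j^2 + 6*j + 9) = (j + 2)*(j + 3)*(j + 3)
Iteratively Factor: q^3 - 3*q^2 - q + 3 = (q - 3)*(q^2 - 1) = (q - 3)*(q - 1)*(q + 1)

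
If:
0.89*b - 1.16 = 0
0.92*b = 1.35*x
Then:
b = 1.30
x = 0.89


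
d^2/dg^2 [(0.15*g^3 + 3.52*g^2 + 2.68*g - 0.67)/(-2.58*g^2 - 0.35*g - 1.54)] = (-8.88178419700125e-16*g^5 + 2.8421709430404e-14*g^4 - 28.165974*g^3 + 110.187612*g^2 + 65.384676*g - 18.966962)/(17.173512*g^6 + 6.98922*g^5 + 31.700718*g^4 + 8.386595*g^3 + 18.922134*g^2 + 2.49018*g + 3.652264)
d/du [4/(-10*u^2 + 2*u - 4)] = 2*(10*u - 1)/(5*u^2 - u + 2)^2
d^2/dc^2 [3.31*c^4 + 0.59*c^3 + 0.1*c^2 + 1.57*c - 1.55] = 39.72*c^2 + 3.54*c + 0.2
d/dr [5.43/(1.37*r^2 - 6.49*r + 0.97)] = (35.2407 - 14.8782*r)/(1.37*r^2 - 6.49*r + 0.97)^2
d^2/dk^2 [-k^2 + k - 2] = -2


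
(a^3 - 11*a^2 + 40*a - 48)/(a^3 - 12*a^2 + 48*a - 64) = (a - 3)/(a - 4)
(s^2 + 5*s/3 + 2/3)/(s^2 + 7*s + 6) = (s + 2/3)/(s + 6)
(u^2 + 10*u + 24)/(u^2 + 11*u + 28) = (u + 6)/(u + 7)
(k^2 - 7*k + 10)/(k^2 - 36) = (k^2 - 7*k + 10)/(k^2 - 36)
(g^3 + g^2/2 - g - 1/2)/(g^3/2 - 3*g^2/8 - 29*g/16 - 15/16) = 8*(2*g^2 - g - 1)/(8*g^2 - 14*g - 15)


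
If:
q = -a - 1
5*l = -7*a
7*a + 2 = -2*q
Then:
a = 0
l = 0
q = -1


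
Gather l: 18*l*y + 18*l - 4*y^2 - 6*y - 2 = l*(18*y + 18) - 4*y^2 - 6*y - 2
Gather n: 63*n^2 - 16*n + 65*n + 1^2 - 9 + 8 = 63*n^2 + 49*n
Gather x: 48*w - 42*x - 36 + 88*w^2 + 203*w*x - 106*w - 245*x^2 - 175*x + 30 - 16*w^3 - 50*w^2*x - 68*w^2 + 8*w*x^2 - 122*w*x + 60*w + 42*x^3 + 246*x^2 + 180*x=-16*w^3 + 20*w^2 + 2*w + 42*x^3 + x^2*(8*w + 1) + x*(-50*w^2 + 81*w - 37) - 6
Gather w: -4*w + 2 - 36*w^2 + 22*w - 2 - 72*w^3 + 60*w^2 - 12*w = -72*w^3 + 24*w^2 + 6*w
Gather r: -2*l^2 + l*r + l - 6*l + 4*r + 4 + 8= -2*l^2 - 5*l + r*(l + 4) + 12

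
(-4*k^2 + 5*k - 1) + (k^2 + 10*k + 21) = -3*k^2 + 15*k + 20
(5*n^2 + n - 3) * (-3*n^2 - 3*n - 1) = -15*n^4 - 18*n^3 + n^2 + 8*n + 3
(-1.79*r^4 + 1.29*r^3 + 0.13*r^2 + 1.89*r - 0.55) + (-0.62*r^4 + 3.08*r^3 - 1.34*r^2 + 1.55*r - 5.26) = -2.41*r^4 + 4.37*r^3 - 1.21*r^2 + 3.44*r - 5.81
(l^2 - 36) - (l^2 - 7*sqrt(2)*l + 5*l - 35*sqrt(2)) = -5*l + 7*sqrt(2)*l - 36 + 35*sqrt(2)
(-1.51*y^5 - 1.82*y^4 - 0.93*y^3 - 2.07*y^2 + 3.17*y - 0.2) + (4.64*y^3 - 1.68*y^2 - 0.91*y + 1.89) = -1.51*y^5 - 1.82*y^4 + 3.71*y^3 - 3.75*y^2 + 2.26*y + 1.69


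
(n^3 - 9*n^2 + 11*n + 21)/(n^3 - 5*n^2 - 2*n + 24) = (n^2 - 6*n - 7)/(n^2 - 2*n - 8)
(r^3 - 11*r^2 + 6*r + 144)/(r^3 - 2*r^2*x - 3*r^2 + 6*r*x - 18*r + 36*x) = (8 - r)/(-r + 2*x)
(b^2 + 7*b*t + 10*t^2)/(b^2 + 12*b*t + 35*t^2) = (b + 2*t)/(b + 7*t)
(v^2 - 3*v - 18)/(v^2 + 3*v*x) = (v^2 - 3*v - 18)/(v*(v + 3*x))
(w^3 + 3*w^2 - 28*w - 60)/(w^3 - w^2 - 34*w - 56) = (w^2 + w - 30)/(w^2 - 3*w - 28)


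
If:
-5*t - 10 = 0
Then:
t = -2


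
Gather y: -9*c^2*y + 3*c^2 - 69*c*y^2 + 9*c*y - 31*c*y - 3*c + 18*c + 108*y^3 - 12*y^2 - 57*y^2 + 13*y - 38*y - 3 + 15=3*c^2 + 15*c + 108*y^3 + y^2*(-69*c - 69) + y*(-9*c^2 - 22*c - 25) + 12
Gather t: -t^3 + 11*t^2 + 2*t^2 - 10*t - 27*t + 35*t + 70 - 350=-t^3 + 13*t^2 - 2*t - 280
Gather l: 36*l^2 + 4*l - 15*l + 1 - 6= 36*l^2 - 11*l - 5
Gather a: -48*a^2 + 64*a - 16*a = -48*a^2 + 48*a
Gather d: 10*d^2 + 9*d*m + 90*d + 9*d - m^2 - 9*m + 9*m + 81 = 10*d^2 + d*(9*m + 99) - m^2 + 81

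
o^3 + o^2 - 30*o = o*(o - 5)*(o + 6)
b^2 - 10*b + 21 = (b - 7)*(b - 3)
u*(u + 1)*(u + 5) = u^3 + 6*u^2 + 5*u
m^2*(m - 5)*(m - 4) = m^4 - 9*m^3 + 20*m^2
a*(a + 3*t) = a^2 + 3*a*t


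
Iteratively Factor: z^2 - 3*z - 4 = (z - 4)*(z + 1)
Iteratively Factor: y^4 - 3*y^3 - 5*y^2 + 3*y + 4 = (y + 1)*(y^3 - 4*y^2 - y + 4) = (y + 1)^2*(y^2 - 5*y + 4) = (y - 4)*(y + 1)^2*(y - 1)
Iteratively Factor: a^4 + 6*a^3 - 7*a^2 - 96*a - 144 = (a + 3)*(a^3 + 3*a^2 - 16*a - 48) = (a + 3)^2*(a^2 - 16) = (a - 4)*(a + 3)^2*(a + 4)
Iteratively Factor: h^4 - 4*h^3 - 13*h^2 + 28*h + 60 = (h + 2)*(h^3 - 6*h^2 - h + 30) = (h + 2)^2*(h^2 - 8*h + 15) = (h - 5)*(h + 2)^2*(h - 3)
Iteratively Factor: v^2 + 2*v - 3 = (v + 3)*(v - 1)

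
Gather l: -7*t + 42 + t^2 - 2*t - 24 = t^2 - 9*t + 18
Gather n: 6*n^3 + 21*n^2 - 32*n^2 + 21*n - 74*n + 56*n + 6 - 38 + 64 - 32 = 6*n^3 - 11*n^2 + 3*n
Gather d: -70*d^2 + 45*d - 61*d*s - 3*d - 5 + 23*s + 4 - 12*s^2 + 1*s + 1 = -70*d^2 + d*(42 - 61*s) - 12*s^2 + 24*s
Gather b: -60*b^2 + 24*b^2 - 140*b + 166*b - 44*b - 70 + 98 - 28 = -36*b^2 - 18*b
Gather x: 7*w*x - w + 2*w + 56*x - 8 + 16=w + x*(7*w + 56) + 8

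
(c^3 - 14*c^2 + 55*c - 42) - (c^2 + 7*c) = c^3 - 15*c^2 + 48*c - 42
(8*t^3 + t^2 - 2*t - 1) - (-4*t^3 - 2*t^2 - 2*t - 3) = 12*t^3 + 3*t^2 + 2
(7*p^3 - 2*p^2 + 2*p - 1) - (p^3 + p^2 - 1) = 6*p^3 - 3*p^2 + 2*p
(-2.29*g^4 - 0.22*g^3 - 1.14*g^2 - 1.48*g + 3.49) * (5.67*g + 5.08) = -12.9843*g^5 - 12.8806*g^4 - 7.5814*g^3 - 14.1828*g^2 + 12.2699*g + 17.7292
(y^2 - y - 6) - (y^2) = -y - 6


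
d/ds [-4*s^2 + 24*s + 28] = 24 - 8*s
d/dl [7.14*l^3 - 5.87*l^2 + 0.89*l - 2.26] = 21.42*l^2 - 11.74*l + 0.89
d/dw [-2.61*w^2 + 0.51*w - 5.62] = 0.51 - 5.22*w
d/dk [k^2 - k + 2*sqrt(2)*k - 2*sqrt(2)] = 2*k - 1 + 2*sqrt(2)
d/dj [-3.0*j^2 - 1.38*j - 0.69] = -6.0*j - 1.38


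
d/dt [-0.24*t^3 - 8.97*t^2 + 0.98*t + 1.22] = -0.72*t^2 - 17.94*t + 0.98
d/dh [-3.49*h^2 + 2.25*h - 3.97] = 2.25 - 6.98*h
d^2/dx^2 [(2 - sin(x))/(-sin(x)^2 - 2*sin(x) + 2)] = (-sin(x)^5 + 10*sin(x)^4 + 2*sin(x)^3 + 8*sin(x)^2 - 8*sin(x) - 16)/(sin(x)^2 + 2*sin(x) - 2)^3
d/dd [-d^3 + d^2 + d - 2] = -3*d^2 + 2*d + 1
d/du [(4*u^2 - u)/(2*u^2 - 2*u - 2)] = (-3*u^2 - 8*u + 1)/(2*(u^4 - 2*u^3 - u^2 + 2*u + 1))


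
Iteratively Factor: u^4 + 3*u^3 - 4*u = (u + 2)*(u^3 + u^2 - 2*u) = (u + 2)^2*(u^2 - u) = u*(u + 2)^2*(u - 1)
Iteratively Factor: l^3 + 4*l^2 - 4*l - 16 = (l - 2)*(l^2 + 6*l + 8) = (l - 2)*(l + 4)*(l + 2)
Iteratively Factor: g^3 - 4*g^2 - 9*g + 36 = (g - 3)*(g^2 - g - 12) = (g - 3)*(g + 3)*(g - 4)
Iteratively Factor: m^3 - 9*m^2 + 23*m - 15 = (m - 1)*(m^2 - 8*m + 15) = (m - 5)*(m - 1)*(m - 3)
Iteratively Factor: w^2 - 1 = (w - 1)*(w + 1)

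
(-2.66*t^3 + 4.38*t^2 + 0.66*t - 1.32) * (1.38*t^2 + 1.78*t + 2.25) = -3.6708*t^5 + 1.3096*t^4 + 2.7222*t^3 + 9.2082*t^2 - 0.8646*t - 2.97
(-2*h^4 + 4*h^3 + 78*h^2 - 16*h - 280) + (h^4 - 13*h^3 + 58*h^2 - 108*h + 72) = -h^4 - 9*h^3 + 136*h^2 - 124*h - 208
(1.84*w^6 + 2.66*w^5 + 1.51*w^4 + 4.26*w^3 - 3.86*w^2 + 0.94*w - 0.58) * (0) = 0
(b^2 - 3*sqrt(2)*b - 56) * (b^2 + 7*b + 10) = b^4 - 3*sqrt(2)*b^3 + 7*b^3 - 46*b^2 - 21*sqrt(2)*b^2 - 392*b - 30*sqrt(2)*b - 560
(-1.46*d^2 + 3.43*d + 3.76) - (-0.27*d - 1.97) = -1.46*d^2 + 3.7*d + 5.73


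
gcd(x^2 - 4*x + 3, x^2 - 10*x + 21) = x - 3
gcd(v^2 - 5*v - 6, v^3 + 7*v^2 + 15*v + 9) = v + 1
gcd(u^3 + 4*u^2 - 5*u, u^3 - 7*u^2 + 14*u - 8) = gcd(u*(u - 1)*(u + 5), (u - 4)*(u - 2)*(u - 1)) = u - 1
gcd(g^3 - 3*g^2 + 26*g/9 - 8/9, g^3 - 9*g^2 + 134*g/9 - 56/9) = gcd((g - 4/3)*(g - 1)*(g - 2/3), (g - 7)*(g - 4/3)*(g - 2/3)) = g^2 - 2*g + 8/9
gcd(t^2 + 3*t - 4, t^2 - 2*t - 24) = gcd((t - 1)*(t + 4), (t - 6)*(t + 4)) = t + 4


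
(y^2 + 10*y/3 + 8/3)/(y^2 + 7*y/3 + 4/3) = (y + 2)/(y + 1)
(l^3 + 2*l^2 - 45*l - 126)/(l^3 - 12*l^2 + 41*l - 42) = (l^2 + 9*l + 18)/(l^2 - 5*l + 6)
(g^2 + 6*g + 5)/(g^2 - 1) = (g + 5)/(g - 1)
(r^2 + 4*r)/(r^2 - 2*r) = (r + 4)/(r - 2)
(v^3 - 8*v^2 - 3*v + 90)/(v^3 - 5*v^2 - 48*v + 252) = (v^2 - 2*v - 15)/(v^2 + v - 42)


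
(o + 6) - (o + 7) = -1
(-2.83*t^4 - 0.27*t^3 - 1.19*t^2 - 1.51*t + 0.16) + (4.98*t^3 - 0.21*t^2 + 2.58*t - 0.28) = -2.83*t^4 + 4.71*t^3 - 1.4*t^2 + 1.07*t - 0.12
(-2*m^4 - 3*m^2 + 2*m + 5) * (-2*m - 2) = 4*m^5 + 4*m^4 + 6*m^3 + 2*m^2 - 14*m - 10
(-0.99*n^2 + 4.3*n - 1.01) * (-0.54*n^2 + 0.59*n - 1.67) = 0.5346*n^4 - 2.9061*n^3 + 4.7357*n^2 - 7.7769*n + 1.6867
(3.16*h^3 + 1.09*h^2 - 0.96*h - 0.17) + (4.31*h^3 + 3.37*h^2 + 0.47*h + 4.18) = 7.47*h^3 + 4.46*h^2 - 0.49*h + 4.01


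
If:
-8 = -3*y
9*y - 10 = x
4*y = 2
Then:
No Solution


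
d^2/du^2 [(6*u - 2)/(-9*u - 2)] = 540/(9*u + 2)^3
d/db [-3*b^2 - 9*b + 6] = -6*b - 9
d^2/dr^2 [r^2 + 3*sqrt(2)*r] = 2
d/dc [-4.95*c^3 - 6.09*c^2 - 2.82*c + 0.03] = -14.85*c^2 - 12.18*c - 2.82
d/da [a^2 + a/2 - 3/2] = 2*a + 1/2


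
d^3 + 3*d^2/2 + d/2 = d*(d + 1/2)*(d + 1)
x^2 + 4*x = x*(x + 4)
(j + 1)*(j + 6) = j^2 + 7*j + 6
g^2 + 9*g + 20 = (g + 4)*(g + 5)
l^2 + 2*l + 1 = (l + 1)^2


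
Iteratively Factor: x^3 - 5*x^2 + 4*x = (x)*(x^2 - 5*x + 4) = x*(x - 1)*(x - 4)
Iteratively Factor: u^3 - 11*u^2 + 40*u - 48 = (u - 4)*(u^2 - 7*u + 12) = (u - 4)^2*(u - 3)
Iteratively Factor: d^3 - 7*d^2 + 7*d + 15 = (d - 5)*(d^2 - 2*d - 3) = (d - 5)*(d + 1)*(d - 3)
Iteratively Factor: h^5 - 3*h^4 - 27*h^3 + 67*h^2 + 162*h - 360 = (h - 3)*(h^4 - 27*h^2 - 14*h + 120) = (h - 3)*(h - 2)*(h^3 + 2*h^2 - 23*h - 60) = (h - 3)*(h - 2)*(h + 4)*(h^2 - 2*h - 15) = (h - 5)*(h - 3)*(h - 2)*(h + 4)*(h + 3)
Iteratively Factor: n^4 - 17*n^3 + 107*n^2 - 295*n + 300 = (n - 4)*(n^3 - 13*n^2 + 55*n - 75) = (n - 5)*(n - 4)*(n^2 - 8*n + 15) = (n - 5)*(n - 4)*(n - 3)*(n - 5)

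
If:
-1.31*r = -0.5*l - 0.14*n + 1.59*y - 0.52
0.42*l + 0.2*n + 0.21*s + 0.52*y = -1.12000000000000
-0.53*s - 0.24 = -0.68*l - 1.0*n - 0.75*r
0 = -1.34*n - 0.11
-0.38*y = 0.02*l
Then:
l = -1.37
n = -0.08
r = -0.22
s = -2.69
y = 0.07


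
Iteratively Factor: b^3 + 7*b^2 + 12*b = (b)*(b^2 + 7*b + 12) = b*(b + 4)*(b + 3)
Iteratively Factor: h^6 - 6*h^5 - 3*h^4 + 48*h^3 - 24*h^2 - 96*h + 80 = (h + 2)*(h^5 - 8*h^4 + 13*h^3 + 22*h^2 - 68*h + 40) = (h - 2)*(h + 2)*(h^4 - 6*h^3 + h^2 + 24*h - 20) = (h - 5)*(h - 2)*(h + 2)*(h^3 - h^2 - 4*h + 4) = (h - 5)*(h - 2)*(h - 1)*(h + 2)*(h^2 - 4) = (h - 5)*(h - 2)^2*(h - 1)*(h + 2)*(h + 2)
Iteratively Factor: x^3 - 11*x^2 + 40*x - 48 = (x - 4)*(x^2 - 7*x + 12) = (x - 4)*(x - 3)*(x - 4)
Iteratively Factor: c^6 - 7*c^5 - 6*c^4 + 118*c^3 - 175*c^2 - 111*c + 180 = (c - 1)*(c^5 - 6*c^4 - 12*c^3 + 106*c^2 - 69*c - 180) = (c - 1)*(c + 1)*(c^4 - 7*c^3 - 5*c^2 + 111*c - 180) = (c - 1)*(c + 1)*(c + 4)*(c^3 - 11*c^2 + 39*c - 45) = (c - 3)*(c - 1)*(c + 1)*(c + 4)*(c^2 - 8*c + 15) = (c - 3)^2*(c - 1)*(c + 1)*(c + 4)*(c - 5)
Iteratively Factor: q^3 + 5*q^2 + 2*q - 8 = (q + 4)*(q^2 + q - 2) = (q - 1)*(q + 4)*(q + 2)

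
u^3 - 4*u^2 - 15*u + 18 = (u - 6)*(u - 1)*(u + 3)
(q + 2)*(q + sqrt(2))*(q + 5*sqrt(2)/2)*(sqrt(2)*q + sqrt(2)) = sqrt(2)*q^4 + 3*sqrt(2)*q^3 + 7*q^3 + 7*sqrt(2)*q^2 + 21*q^2 + 14*q + 15*sqrt(2)*q + 10*sqrt(2)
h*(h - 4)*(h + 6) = h^3 + 2*h^2 - 24*h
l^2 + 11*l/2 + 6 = (l + 3/2)*(l + 4)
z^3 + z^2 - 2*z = z*(z - 1)*(z + 2)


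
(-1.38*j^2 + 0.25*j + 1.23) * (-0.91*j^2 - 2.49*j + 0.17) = 1.2558*j^4 + 3.2087*j^3 - 1.9764*j^2 - 3.0202*j + 0.2091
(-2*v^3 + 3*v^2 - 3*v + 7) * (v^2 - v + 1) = -2*v^5 + 5*v^4 - 8*v^3 + 13*v^2 - 10*v + 7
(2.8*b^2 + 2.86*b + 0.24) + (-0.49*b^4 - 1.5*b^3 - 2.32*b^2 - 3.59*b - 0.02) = -0.49*b^4 - 1.5*b^3 + 0.48*b^2 - 0.73*b + 0.22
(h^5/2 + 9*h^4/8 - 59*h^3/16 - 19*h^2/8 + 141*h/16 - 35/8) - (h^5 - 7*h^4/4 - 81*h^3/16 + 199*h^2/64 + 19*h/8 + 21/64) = -h^5/2 + 23*h^4/8 + 11*h^3/8 - 351*h^2/64 + 103*h/16 - 301/64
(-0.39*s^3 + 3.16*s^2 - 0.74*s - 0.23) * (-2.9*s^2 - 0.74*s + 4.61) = 1.131*s^5 - 8.8754*s^4 - 1.9903*s^3 + 15.7822*s^2 - 3.2412*s - 1.0603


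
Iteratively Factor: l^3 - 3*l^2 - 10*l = (l - 5)*(l^2 + 2*l) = l*(l - 5)*(l + 2)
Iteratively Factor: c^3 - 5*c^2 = (c)*(c^2 - 5*c) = c*(c - 5)*(c)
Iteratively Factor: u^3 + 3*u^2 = (u + 3)*(u^2) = u*(u + 3)*(u)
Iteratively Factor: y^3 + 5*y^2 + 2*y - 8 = (y - 1)*(y^2 + 6*y + 8) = (y - 1)*(y + 4)*(y + 2)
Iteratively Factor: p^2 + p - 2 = (p - 1)*(p + 2)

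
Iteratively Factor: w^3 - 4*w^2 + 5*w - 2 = (w - 2)*(w^2 - 2*w + 1) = (w - 2)*(w - 1)*(w - 1)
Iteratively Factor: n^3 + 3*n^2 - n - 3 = (n + 1)*(n^2 + 2*n - 3) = (n + 1)*(n + 3)*(n - 1)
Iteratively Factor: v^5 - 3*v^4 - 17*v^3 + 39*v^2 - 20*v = (v)*(v^4 - 3*v^3 - 17*v^2 + 39*v - 20) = v*(v - 5)*(v^3 + 2*v^2 - 7*v + 4) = v*(v - 5)*(v - 1)*(v^2 + 3*v - 4) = v*(v - 5)*(v - 1)^2*(v + 4)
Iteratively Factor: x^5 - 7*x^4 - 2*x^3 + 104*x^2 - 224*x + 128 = (x - 1)*(x^4 - 6*x^3 - 8*x^2 + 96*x - 128) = (x - 4)*(x - 1)*(x^3 - 2*x^2 - 16*x + 32) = (x - 4)*(x - 2)*(x - 1)*(x^2 - 16) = (x - 4)*(x - 2)*(x - 1)*(x + 4)*(x - 4)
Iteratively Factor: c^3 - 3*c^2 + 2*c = (c)*(c^2 - 3*c + 2) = c*(c - 2)*(c - 1)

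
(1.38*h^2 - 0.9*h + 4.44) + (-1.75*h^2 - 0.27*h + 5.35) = -0.37*h^2 - 1.17*h + 9.79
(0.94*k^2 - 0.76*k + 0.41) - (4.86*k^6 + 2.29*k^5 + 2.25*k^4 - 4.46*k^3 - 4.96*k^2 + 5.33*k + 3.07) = -4.86*k^6 - 2.29*k^5 - 2.25*k^4 + 4.46*k^3 + 5.9*k^2 - 6.09*k - 2.66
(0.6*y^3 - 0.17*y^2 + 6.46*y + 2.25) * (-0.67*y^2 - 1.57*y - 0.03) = -0.402*y^5 - 0.8281*y^4 - 4.0793*y^3 - 11.6446*y^2 - 3.7263*y - 0.0675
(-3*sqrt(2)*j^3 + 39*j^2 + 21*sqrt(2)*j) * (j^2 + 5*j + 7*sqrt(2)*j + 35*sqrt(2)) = -3*sqrt(2)*j^5 - 15*sqrt(2)*j^4 - 3*j^4 - 15*j^3 + 294*sqrt(2)*j^3 + 294*j^2 + 1470*sqrt(2)*j^2 + 1470*j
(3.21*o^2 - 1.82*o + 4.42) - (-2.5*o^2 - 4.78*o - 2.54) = 5.71*o^2 + 2.96*o + 6.96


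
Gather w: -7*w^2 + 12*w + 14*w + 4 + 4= -7*w^2 + 26*w + 8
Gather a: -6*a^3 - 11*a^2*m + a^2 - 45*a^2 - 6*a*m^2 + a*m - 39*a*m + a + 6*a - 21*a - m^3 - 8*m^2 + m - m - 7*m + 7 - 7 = -6*a^3 + a^2*(-11*m - 44) + a*(-6*m^2 - 38*m - 14) - m^3 - 8*m^2 - 7*m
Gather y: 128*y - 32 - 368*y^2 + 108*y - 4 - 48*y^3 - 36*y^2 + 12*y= -48*y^3 - 404*y^2 + 248*y - 36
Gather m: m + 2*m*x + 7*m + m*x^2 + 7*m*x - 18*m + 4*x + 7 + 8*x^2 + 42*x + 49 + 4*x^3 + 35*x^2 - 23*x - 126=m*(x^2 + 9*x - 10) + 4*x^3 + 43*x^2 + 23*x - 70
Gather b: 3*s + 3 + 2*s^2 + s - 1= 2*s^2 + 4*s + 2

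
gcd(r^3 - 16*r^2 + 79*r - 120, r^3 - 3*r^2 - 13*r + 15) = r - 5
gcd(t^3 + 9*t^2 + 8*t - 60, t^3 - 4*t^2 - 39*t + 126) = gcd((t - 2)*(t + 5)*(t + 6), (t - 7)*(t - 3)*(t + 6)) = t + 6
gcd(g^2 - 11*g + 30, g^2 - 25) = g - 5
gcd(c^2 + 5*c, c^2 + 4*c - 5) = c + 5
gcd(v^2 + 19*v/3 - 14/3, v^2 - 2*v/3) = v - 2/3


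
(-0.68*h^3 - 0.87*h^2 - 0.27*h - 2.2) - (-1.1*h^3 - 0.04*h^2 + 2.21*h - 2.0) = 0.42*h^3 - 0.83*h^2 - 2.48*h - 0.2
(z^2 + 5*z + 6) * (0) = 0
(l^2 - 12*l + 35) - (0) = l^2 - 12*l + 35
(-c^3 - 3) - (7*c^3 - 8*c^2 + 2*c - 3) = -8*c^3 + 8*c^2 - 2*c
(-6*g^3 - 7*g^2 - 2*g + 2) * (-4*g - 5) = 24*g^4 + 58*g^3 + 43*g^2 + 2*g - 10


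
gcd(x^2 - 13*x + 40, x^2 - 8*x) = x - 8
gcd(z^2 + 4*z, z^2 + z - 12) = z + 4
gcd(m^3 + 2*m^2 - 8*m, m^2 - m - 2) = m - 2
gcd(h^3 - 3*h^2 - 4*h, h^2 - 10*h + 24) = h - 4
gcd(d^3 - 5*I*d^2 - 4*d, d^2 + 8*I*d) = d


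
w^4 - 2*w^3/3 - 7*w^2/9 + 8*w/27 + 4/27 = (w - 1)*(w - 2/3)*(w + 1/3)*(w + 2/3)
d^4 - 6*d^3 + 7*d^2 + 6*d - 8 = (d - 4)*(d - 2)*(d - 1)*(d + 1)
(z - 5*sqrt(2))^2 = z^2 - 10*sqrt(2)*z + 50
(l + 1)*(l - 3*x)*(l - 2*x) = l^3 - 5*l^2*x + l^2 + 6*l*x^2 - 5*l*x + 6*x^2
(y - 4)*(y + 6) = y^2 + 2*y - 24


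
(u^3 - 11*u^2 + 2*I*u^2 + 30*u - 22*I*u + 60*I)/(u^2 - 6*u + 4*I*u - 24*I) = (u^2 + u*(-5 + 2*I) - 10*I)/(u + 4*I)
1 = 1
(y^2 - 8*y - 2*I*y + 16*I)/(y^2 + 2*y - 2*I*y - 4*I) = (y - 8)/(y + 2)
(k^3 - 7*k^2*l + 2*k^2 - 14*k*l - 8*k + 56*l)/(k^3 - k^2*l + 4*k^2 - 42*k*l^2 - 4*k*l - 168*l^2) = (k - 2)/(k + 6*l)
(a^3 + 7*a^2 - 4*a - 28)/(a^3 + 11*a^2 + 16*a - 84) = (a + 2)/(a + 6)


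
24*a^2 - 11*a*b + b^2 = (-8*a + b)*(-3*a + b)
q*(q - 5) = q^2 - 5*q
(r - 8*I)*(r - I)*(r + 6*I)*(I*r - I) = I*r^4 + 3*r^3 - I*r^3 - 3*r^2 + 46*I*r^2 + 48*r - 46*I*r - 48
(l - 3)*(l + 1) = l^2 - 2*l - 3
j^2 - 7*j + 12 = (j - 4)*(j - 3)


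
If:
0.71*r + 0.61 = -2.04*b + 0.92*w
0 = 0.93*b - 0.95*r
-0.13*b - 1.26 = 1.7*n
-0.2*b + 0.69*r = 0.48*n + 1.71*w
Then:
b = -0.17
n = -0.73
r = -0.17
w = 0.16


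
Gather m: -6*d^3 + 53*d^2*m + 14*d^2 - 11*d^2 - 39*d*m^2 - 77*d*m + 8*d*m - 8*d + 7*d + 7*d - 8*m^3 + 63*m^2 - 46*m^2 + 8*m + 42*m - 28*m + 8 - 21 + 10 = -6*d^3 + 3*d^2 + 6*d - 8*m^3 + m^2*(17 - 39*d) + m*(53*d^2 - 69*d + 22) - 3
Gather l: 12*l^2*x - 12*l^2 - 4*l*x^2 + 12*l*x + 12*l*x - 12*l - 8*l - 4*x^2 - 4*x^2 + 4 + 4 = l^2*(12*x - 12) + l*(-4*x^2 + 24*x - 20) - 8*x^2 + 8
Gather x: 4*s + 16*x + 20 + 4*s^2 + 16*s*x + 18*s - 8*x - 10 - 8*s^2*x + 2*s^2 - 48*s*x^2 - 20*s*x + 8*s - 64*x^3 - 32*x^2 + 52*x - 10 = 6*s^2 + 30*s - 64*x^3 + x^2*(-48*s - 32) + x*(-8*s^2 - 4*s + 60)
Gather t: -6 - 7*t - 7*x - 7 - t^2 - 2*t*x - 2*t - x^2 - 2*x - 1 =-t^2 + t*(-2*x - 9) - x^2 - 9*x - 14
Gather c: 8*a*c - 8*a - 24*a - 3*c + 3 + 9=-32*a + c*(8*a - 3) + 12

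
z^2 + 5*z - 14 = (z - 2)*(z + 7)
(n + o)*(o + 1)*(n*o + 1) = n^2*o^2 + n^2*o + n*o^3 + n*o^2 + n*o + n + o^2 + o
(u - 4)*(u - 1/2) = u^2 - 9*u/2 + 2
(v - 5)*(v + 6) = v^2 + v - 30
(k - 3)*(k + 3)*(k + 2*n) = k^3 + 2*k^2*n - 9*k - 18*n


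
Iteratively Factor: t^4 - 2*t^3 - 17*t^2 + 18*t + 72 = (t - 4)*(t^3 + 2*t^2 - 9*t - 18) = (t - 4)*(t + 2)*(t^2 - 9) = (t - 4)*(t + 2)*(t + 3)*(t - 3)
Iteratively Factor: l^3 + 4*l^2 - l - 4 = (l + 4)*(l^2 - 1) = (l + 1)*(l + 4)*(l - 1)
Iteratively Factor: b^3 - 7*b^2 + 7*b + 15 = (b - 3)*(b^2 - 4*b - 5) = (b - 5)*(b - 3)*(b + 1)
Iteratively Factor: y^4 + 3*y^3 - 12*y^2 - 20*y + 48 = (y - 2)*(y^3 + 5*y^2 - 2*y - 24) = (y - 2)*(y + 4)*(y^2 + y - 6) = (y - 2)*(y + 3)*(y + 4)*(y - 2)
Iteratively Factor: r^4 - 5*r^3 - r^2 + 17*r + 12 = (r + 1)*(r^3 - 6*r^2 + 5*r + 12) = (r - 3)*(r + 1)*(r^2 - 3*r - 4) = (r - 4)*(r - 3)*(r + 1)*(r + 1)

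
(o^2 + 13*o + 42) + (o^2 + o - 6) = 2*o^2 + 14*o + 36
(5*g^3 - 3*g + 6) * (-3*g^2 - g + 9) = -15*g^5 - 5*g^4 + 54*g^3 - 15*g^2 - 33*g + 54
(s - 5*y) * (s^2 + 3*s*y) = s^3 - 2*s^2*y - 15*s*y^2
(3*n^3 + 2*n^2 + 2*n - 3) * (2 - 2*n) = -6*n^4 + 2*n^3 + 10*n - 6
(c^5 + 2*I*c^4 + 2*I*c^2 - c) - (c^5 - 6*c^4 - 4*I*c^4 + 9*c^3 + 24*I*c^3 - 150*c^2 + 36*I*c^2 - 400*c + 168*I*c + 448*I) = 6*c^4 + 6*I*c^4 - 9*c^3 - 24*I*c^3 + 150*c^2 - 34*I*c^2 + 399*c - 168*I*c - 448*I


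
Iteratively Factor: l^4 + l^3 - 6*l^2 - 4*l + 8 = (l - 2)*(l^3 + 3*l^2 - 4) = (l - 2)*(l + 2)*(l^2 + l - 2) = (l - 2)*(l - 1)*(l + 2)*(l + 2)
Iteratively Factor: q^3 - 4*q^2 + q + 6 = (q - 2)*(q^2 - 2*q - 3) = (q - 3)*(q - 2)*(q + 1)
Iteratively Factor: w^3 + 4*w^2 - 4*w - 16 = (w + 2)*(w^2 + 2*w - 8) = (w + 2)*(w + 4)*(w - 2)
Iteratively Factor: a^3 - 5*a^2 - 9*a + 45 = (a - 5)*(a^2 - 9) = (a - 5)*(a - 3)*(a + 3)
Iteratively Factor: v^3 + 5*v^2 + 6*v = (v + 2)*(v^2 + 3*v) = v*(v + 2)*(v + 3)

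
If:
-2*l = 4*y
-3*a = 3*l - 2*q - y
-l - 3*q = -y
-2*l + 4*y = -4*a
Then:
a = 0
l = 0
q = 0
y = 0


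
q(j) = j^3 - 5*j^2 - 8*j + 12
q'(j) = 3*j^2 - 10*j - 8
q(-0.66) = 14.81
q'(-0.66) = -0.09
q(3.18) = -31.84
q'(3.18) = -9.46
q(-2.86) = -29.41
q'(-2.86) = 45.14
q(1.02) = -0.30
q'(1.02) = -15.08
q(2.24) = -19.77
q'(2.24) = -15.35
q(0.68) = 4.56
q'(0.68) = -13.41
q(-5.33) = -238.82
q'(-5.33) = 130.53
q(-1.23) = 12.41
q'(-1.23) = 8.84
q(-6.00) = -336.00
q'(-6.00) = 160.00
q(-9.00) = -1050.00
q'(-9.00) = 325.00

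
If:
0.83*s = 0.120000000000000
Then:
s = 0.14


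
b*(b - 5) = b^2 - 5*b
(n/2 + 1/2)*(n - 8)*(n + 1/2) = n^3/2 - 13*n^2/4 - 23*n/4 - 2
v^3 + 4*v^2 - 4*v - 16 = (v - 2)*(v + 2)*(v + 4)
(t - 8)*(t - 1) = t^2 - 9*t + 8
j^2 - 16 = (j - 4)*(j + 4)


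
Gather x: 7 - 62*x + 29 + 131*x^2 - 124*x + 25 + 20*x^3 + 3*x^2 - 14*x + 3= 20*x^3 + 134*x^2 - 200*x + 64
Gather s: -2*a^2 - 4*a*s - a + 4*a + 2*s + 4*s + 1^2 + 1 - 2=-2*a^2 + 3*a + s*(6 - 4*a)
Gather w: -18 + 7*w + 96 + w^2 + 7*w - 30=w^2 + 14*w + 48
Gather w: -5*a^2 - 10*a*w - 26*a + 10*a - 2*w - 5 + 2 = -5*a^2 - 16*a + w*(-10*a - 2) - 3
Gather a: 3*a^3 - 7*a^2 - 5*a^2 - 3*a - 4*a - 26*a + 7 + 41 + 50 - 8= 3*a^3 - 12*a^2 - 33*a + 90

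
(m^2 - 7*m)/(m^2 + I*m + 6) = m*(m - 7)/(m^2 + I*m + 6)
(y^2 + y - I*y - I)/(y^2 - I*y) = (y + 1)/y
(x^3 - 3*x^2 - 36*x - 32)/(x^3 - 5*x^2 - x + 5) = (x^2 - 4*x - 32)/(x^2 - 6*x + 5)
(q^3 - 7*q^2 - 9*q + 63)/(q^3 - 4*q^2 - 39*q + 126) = (q + 3)/(q + 6)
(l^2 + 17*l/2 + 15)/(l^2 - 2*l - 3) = (l^2 + 17*l/2 + 15)/(l^2 - 2*l - 3)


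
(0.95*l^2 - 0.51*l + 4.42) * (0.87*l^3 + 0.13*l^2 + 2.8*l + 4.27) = 0.8265*l^5 - 0.3202*l^4 + 6.4391*l^3 + 3.2031*l^2 + 10.1983*l + 18.8734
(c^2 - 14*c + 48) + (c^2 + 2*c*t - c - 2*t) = 2*c^2 + 2*c*t - 15*c - 2*t + 48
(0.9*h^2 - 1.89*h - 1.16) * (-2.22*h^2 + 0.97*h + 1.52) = -1.998*h^4 + 5.0688*h^3 + 2.1099*h^2 - 3.998*h - 1.7632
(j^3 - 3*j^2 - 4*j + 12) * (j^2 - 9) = j^5 - 3*j^4 - 13*j^3 + 39*j^2 + 36*j - 108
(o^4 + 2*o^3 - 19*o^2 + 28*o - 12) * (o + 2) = o^5 + 4*o^4 - 15*o^3 - 10*o^2 + 44*o - 24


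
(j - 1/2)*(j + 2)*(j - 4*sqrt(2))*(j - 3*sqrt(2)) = j^4 - 7*sqrt(2)*j^3 + 3*j^3/2 - 21*sqrt(2)*j^2/2 + 23*j^2 + 7*sqrt(2)*j + 36*j - 24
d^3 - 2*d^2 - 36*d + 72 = (d - 6)*(d - 2)*(d + 6)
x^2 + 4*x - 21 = (x - 3)*(x + 7)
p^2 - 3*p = p*(p - 3)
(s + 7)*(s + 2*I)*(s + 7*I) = s^3 + 7*s^2 + 9*I*s^2 - 14*s + 63*I*s - 98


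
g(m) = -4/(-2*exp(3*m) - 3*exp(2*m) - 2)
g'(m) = -4*(6*exp(3*m) + 6*exp(2*m))/(-2*exp(3*m) - 3*exp(2*m) - 2)^2 = -24*(exp(m) + 1)*exp(2*m)/(2*exp(3*m) + 3*exp(2*m) + 2)^2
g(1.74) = 0.01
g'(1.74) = -0.02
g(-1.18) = 1.71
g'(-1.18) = -0.54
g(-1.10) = 1.66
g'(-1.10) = -0.61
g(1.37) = 0.02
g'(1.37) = -0.06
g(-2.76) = 1.99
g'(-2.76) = -0.03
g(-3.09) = 1.99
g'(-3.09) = -0.01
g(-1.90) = 1.93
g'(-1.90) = -0.14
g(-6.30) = 2.00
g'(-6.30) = -0.00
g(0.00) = 0.57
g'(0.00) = -0.98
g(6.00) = 0.00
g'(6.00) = 0.00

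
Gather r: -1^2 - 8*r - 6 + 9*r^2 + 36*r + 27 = 9*r^2 + 28*r + 20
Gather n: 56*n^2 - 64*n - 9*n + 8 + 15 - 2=56*n^2 - 73*n + 21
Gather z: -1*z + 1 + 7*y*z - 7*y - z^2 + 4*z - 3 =-7*y - z^2 + z*(7*y + 3) - 2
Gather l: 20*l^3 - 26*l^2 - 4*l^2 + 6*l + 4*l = 20*l^3 - 30*l^2 + 10*l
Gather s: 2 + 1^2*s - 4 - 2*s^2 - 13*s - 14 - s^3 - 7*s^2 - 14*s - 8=-s^3 - 9*s^2 - 26*s - 24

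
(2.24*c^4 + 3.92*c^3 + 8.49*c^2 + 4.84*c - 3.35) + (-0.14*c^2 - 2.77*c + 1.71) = 2.24*c^4 + 3.92*c^3 + 8.35*c^2 + 2.07*c - 1.64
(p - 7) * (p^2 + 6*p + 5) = p^3 - p^2 - 37*p - 35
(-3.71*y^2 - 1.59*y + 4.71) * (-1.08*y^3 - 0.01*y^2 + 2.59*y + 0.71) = 4.0068*y^5 + 1.7543*y^4 - 14.6798*y^3 - 6.7993*y^2 + 11.07*y + 3.3441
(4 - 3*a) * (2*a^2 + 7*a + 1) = -6*a^3 - 13*a^2 + 25*a + 4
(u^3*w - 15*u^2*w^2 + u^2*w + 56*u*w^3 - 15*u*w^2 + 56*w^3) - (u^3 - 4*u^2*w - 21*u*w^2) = u^3*w - u^3 - 15*u^2*w^2 + 5*u^2*w + 56*u*w^3 + 6*u*w^2 + 56*w^3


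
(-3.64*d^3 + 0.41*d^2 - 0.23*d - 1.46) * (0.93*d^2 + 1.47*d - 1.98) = -3.3852*d^5 - 4.9695*d^4 + 7.596*d^3 - 2.5077*d^2 - 1.6908*d + 2.8908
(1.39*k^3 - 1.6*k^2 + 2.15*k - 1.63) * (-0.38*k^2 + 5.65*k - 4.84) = -0.5282*k^5 + 8.4615*k^4 - 16.5846*k^3 + 20.5109*k^2 - 19.6155*k + 7.8892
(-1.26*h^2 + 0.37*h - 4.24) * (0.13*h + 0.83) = -0.1638*h^3 - 0.9977*h^2 - 0.2441*h - 3.5192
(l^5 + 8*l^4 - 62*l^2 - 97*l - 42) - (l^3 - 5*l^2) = l^5 + 8*l^4 - l^3 - 57*l^2 - 97*l - 42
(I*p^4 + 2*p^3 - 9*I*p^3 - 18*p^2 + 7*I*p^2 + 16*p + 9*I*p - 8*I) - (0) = I*p^4 + 2*p^3 - 9*I*p^3 - 18*p^2 + 7*I*p^2 + 16*p + 9*I*p - 8*I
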